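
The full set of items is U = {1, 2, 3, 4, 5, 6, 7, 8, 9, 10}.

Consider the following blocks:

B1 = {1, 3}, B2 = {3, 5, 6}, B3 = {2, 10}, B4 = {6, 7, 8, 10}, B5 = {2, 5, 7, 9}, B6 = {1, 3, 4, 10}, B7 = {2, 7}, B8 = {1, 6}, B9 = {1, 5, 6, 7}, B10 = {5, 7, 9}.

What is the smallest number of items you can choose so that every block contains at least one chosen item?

4

Take H = {1, 3, 7, 10}. Each listed block contains at least one of these, so H is a hitting set of size 4.
No choice of 3 items meets every block, so 4 is the minimum.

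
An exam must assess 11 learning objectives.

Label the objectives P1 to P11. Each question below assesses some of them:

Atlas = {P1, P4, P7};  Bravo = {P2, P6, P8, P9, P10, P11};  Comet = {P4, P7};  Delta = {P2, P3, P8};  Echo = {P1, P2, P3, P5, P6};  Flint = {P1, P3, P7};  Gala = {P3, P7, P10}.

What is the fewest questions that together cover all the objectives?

3

Take {Atlas, Bravo, Echo}. Their union is {P1, P2, P3, P4, P5, P6, P7, P8, P9, P10, P11}, which is all 11 objectives.
Only Echo contains P5, so Echo is forced; the remaining 6 objectives need at least 2 more questions (each remaining question adds at most 4) — so at least 3 questions are needed, and 3 is optimal.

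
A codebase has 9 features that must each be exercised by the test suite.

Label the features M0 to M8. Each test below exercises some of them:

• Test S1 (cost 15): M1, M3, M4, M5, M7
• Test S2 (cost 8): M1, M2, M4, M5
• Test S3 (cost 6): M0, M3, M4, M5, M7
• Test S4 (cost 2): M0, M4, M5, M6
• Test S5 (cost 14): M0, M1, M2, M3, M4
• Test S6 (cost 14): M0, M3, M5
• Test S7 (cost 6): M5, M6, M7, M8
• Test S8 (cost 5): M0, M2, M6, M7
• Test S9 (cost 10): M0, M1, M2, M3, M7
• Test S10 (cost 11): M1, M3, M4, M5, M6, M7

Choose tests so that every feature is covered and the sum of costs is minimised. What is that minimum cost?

18

S4, S7, S9 together cover every feature (S4 ∪ S7 ∪ S9 = {M0, M1, M2, M3, M4, M5, M6, M7, M8}); total cost 2 + 6 + 10 = 18.
The greedy pick S4, S8, S9, S7 costs 23; no covering selection beats 18.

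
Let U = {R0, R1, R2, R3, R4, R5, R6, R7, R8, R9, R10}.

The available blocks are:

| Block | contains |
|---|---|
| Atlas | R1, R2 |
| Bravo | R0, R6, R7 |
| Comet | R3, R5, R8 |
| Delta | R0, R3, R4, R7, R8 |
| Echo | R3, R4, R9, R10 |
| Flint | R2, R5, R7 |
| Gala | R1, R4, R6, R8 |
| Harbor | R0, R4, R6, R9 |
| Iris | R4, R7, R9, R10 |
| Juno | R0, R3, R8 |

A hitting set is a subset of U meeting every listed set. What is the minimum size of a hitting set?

The 4 elements {R2, R3, R6, R7} hit every block.
No choice of 3 elements meets every block, so 4 is the minimum.

4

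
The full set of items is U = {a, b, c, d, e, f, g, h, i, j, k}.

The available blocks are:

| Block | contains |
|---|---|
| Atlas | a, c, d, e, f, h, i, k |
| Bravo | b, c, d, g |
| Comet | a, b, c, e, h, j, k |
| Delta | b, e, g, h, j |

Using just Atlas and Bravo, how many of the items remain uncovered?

1

Union of Atlas, Bravo = {a, b, c, d, e, f, g, h, i, k}.
Not covered: j — 1 item.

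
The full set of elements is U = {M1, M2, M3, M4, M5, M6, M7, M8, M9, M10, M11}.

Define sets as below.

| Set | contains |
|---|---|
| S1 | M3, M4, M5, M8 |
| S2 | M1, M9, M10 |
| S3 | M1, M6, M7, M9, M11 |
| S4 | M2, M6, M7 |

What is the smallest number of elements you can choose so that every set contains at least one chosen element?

3

The 3 elements {M3, M7, M9} hit every set.
The sets S1, S2, S4 are pairwise disjoint, so any hitting set needs a separate element for each — at least 3. Hence 3 is optimal.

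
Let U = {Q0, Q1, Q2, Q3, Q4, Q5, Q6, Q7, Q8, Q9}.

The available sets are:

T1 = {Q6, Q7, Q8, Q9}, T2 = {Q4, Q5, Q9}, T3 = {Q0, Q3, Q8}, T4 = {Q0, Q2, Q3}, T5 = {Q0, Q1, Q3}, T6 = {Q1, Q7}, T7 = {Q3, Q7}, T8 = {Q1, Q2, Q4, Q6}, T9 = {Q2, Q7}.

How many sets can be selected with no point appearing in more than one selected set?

T2, T3, T9 are pairwise disjoint (T2={Q4,Q5,Q9}; T3={Q0,Q3,Q8}; T9={Q2,Q7}).
Every remaining set overlaps one of these, and no 4 of the listed sets are pairwise disjoint, so 3 is the maximum.

3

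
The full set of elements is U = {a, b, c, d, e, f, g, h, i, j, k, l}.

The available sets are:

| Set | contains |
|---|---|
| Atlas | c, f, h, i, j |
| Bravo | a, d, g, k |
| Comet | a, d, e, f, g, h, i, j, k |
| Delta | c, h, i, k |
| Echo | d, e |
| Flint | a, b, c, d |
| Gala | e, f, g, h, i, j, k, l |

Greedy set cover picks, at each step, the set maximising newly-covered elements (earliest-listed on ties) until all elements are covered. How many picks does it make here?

Greedy: pick Comet (covers 9 new) → pick Flint (covers 2 new) → pick Gala (covers 1 new). Total picks: 3.
(The true minimum cover uses only 2 sets, so greedy is not optimal here.)

3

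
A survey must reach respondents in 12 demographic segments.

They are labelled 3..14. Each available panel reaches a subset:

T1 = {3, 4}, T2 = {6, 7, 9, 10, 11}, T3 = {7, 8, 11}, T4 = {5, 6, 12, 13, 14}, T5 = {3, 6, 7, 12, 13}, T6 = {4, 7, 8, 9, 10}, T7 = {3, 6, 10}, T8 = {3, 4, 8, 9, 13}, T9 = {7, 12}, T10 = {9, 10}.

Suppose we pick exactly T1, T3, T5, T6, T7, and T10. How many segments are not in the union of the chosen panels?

Union of T1, T3, T5, T6, T7, T10 = {3, 4, 6, 7, 8, 9, 10, 11, 12, 13}.
Not covered: 5, 14 — 2 segments.

2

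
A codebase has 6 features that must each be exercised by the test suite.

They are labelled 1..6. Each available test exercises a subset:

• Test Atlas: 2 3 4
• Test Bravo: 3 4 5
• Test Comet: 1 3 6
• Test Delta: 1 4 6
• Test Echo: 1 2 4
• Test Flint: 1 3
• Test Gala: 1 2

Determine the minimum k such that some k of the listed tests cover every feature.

Take {Bravo, Delta, Gala}. Their union is {1, 2, 3, 4, 5, 6}, which is all 6 features.
Only Bravo contains 5, so Bravo is forced; the remaining 3 features need at least 2 more tests (each remaining test adds at most 2) — so at least 3 tests are needed, and 3 is optimal.

3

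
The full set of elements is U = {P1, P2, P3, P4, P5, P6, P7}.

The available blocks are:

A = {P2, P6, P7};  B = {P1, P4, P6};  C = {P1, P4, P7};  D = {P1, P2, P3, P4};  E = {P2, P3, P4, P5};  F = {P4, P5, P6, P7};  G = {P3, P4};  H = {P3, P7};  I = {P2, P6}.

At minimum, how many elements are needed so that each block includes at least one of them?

T = {P3, P4, P6} meets every block (each contains at least one member of T), and |T| = 3.
No choice of 2 elements meets every block, so 3 is the minimum.

3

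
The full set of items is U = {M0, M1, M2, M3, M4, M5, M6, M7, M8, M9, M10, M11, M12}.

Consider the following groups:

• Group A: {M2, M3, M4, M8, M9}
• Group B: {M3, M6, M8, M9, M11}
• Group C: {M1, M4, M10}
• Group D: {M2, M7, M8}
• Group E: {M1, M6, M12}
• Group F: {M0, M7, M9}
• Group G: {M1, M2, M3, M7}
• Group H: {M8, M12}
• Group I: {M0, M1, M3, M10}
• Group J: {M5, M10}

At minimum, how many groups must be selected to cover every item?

A, B, E, F, and J cover everything between them: the union {M0, M1, M2, M3, M4, M5, M6, M7, M8, M9, M10, M11, M12} is all of U.
No 4 of the 10 groups cover everything (all 210 combinations miss at least one item), so 5 is optimal.

5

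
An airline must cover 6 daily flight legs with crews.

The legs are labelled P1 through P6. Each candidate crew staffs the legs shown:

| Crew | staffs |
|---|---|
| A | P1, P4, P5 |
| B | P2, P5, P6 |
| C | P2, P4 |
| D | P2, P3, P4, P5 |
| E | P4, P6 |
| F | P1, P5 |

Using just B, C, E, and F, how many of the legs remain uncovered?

Union of B, C, E, F = {P1, P2, P4, P5, P6}.
Not covered: P3 — 1 leg.

1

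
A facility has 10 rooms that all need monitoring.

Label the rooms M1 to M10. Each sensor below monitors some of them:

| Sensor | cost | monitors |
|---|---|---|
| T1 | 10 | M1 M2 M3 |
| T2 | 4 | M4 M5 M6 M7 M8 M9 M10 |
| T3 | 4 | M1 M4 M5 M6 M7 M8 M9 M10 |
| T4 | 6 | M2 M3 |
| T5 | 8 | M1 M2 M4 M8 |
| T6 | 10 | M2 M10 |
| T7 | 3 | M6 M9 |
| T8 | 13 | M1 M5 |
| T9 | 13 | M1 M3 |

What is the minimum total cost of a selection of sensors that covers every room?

10

T3, T4 together cover every room (T3 ∪ T4 = {M1, M2, M3, M4, M5, M6, M7, M8, M9, M10}); total cost 4 + 6 = 10.
No covering selection has total cost below 10.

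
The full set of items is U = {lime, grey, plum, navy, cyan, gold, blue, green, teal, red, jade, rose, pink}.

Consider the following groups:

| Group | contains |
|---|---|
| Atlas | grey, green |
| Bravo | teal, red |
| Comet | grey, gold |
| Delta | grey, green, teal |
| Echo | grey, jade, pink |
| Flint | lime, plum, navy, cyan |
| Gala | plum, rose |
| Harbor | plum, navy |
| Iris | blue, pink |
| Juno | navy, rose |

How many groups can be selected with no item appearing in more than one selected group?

Atlas, Bravo, Flint, Iris are pairwise disjoint (Atlas={grey,green}; Bravo={teal,red}; Flint={lime,plum,navy,cyan}; Iris={blue,pink}).
Every remaining group overlaps one of these, and no 5 of the listed groups are pairwise disjoint, so 4 is the maximum.

4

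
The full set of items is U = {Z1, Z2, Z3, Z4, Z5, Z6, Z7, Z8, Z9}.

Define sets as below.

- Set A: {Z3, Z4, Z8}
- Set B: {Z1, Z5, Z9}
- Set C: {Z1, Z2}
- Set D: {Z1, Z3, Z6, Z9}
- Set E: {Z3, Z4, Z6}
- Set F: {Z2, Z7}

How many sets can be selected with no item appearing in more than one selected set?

A, B, F are pairwise disjoint (A={Z3,Z4,Z8}; B={Z1,Z5,Z9}; F={Z2,Z7}).
Every remaining set overlaps one of these, and no 4 of the listed sets are pairwise disjoint, so 3 is the maximum.

3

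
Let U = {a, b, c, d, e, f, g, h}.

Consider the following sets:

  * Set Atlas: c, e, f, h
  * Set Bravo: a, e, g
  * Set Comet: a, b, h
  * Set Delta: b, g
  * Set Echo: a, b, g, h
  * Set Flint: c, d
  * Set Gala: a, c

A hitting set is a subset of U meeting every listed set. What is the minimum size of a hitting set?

3

Take T = {b, c, g}. Each listed set contains at least one of these, so T is a hitting set of size 3.
No choice of 2 points meets every set, so 3 is the minimum.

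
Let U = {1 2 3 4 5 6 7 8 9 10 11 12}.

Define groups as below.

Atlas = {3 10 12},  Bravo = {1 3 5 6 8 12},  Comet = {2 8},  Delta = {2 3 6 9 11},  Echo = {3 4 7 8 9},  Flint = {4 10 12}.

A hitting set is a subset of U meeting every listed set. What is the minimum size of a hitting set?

3

H = {2, 3, 10} meets every group (each contains at least one member of H), and |H| = 3.
No choice of 2 elements meets every group, so 3 is the minimum.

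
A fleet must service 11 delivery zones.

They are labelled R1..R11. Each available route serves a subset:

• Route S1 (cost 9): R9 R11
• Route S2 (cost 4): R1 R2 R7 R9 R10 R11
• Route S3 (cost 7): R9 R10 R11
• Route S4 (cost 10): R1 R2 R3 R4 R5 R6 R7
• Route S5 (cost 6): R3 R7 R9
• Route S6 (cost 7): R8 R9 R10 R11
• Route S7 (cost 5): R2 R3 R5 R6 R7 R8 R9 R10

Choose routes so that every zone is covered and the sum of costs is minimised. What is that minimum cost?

S4, S6 together cover every zone (S4 ∪ S6 = {R1, R2, R3, R4, R5, R6, R7, R8, R9, R10, R11}); total cost 10 + 7 = 17.
The greedy pick S7, S2, S4 costs 19; no covering selection beats 17.

17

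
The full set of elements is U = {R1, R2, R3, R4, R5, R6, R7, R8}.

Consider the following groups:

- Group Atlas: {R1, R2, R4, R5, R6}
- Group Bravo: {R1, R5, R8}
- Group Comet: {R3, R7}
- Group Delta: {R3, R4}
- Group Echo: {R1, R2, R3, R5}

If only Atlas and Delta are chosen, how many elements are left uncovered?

Union of Atlas, Delta = {R1, R2, R3, R4, R5, R6}.
Not covered: R7, R8 — 2 elements.

2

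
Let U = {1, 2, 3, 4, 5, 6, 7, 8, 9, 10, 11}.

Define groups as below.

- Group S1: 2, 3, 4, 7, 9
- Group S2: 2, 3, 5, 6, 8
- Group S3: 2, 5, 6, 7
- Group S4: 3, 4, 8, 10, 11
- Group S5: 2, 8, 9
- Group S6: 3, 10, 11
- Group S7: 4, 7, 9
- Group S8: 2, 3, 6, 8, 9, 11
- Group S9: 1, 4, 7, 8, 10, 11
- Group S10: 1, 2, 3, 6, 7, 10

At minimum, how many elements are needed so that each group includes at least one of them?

3

The 3 elements {2, 4, 10} hit every group.
No choice of 2 elements meets every group, so 3 is the minimum.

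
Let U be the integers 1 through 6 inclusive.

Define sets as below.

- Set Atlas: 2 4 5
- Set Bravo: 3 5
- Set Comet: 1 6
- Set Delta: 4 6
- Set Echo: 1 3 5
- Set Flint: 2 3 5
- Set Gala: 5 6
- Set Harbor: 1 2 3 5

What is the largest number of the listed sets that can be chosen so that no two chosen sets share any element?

2

Delta, Echo are pairwise disjoint (Delta={4,6}; Echo={1,3,5}).
Every remaining set overlaps one of these, and no 3 of the listed sets are pairwise disjoint, so 2 is the maximum.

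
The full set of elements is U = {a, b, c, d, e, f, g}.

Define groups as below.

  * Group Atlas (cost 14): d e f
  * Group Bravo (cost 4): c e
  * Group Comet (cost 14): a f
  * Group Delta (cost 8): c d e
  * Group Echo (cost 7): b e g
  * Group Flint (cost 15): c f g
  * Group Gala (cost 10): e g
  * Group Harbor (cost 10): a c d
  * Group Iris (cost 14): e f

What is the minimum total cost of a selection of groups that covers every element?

Comet, Delta, Echo together cover every element (Comet ∪ Delta ∪ Echo = {a, b, c, d, e, f, g}); total cost 14 + 8 + 7 = 29.
The greedy pick Bravo, Echo, Harbor, Atlas costs 35; no covering selection beats 29.

29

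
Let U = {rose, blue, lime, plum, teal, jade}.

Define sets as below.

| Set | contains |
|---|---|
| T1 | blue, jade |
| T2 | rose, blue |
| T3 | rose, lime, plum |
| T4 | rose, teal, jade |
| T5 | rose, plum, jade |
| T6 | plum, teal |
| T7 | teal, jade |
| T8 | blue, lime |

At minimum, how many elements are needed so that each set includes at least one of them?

3

Take H = {rose, blue, teal}. Each listed set contains at least one of these, so H is a hitting set of size 3.
No choice of 2 elements meets every set, so 3 is the minimum.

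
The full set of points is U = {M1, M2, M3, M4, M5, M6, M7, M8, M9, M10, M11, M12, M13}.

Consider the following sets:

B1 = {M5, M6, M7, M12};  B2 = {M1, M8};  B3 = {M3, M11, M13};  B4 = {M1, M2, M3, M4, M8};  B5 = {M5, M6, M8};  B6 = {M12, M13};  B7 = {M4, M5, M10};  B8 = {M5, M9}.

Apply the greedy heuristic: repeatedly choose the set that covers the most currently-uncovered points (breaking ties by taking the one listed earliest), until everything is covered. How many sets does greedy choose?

Greedy: pick B4 (covers 5 new) → pick B1 (covers 4 new) → pick B3 (covers 2 new) → pick B7 (covers 1 new) → pick B8 (covers 1 new). Total picks: 5.

5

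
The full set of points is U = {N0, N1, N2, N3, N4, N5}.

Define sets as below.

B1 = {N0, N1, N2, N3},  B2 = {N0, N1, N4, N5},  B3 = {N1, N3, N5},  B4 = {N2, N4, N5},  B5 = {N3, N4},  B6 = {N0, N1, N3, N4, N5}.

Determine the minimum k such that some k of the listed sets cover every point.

2

Take {B1, B2}. Their union is {N0, N1, N2, N3, N4, N5}, which is all 6 points.
No single set has all 6 points (the largest, B6, has 5), so 2 is optimal.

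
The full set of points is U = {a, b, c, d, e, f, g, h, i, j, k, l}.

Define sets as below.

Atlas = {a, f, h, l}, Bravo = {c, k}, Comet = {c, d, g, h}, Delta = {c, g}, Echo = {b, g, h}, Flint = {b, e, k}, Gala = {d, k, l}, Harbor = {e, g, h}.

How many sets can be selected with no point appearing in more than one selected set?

3

Atlas, Delta, Flint are pairwise disjoint (Atlas={a,f,h,l}; Delta={c,g}; Flint={b,e,k}).
Every remaining set overlaps one of these, and no 4 of the listed sets are pairwise disjoint, so 3 is the maximum.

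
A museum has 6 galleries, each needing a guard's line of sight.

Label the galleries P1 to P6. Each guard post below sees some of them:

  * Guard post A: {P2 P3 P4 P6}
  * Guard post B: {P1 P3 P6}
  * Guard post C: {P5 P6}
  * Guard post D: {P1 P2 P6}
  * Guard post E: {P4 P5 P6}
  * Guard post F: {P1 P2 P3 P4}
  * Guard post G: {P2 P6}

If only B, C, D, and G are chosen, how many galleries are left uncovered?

1

Union of B, C, D, G = {P1, P2, P3, P5, P6}.
Not covered: P4 — 1 gallery.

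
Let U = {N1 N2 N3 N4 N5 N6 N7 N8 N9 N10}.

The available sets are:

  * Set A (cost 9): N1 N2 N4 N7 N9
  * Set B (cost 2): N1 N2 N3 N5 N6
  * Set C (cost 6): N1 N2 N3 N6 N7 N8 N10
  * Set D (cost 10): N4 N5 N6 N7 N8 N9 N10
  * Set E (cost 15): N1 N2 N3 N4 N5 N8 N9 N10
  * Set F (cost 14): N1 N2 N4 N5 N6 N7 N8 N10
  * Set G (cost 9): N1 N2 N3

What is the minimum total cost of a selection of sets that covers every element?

12

B, D together cover every element (B ∪ D = {N1, N2, N3, N4, N5, N6, N7, N8, N9, N10}); total cost 2 + 10 = 12.
The greedy pick B, C, A costs 17; no covering selection beats 12.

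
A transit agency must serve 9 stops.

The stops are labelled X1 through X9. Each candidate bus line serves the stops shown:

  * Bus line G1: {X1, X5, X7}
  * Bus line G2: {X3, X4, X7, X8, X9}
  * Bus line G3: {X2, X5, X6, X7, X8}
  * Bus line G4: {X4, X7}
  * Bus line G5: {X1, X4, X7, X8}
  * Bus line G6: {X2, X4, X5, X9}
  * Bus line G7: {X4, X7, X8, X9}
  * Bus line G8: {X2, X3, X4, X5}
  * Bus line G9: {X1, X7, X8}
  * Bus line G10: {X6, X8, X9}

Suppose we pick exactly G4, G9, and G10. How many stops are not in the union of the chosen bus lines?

Union of G4, G9, G10 = {X1, X4, X6, X7, X8, X9}.
Not covered: X2, X3, X5 — 3 stops.

3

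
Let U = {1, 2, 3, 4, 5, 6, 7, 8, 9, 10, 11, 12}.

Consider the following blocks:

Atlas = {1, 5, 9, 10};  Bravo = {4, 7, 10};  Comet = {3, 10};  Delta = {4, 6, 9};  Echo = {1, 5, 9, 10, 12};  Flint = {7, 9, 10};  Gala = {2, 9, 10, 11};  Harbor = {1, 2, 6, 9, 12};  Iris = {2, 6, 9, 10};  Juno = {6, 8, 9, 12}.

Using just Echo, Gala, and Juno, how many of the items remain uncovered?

3

Union of Echo, Gala, Juno = {1, 2, 5, 6, 8, 9, 10, 11, 12}.
Not covered: 3, 4, 7 — 3 items.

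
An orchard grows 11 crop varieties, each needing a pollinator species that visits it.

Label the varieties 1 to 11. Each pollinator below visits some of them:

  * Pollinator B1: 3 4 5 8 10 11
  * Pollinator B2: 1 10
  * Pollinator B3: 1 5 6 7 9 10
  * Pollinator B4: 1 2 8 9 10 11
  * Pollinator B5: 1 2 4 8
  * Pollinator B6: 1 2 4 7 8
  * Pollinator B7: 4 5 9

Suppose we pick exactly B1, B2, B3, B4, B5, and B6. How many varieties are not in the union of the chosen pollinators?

0

Union of B1, B2, B3, B4, B5, B6 = {1, 2, 3, 4, 5, 6, 7, 8, 9, 10, 11} — that's every variety, so 0 are uncovered.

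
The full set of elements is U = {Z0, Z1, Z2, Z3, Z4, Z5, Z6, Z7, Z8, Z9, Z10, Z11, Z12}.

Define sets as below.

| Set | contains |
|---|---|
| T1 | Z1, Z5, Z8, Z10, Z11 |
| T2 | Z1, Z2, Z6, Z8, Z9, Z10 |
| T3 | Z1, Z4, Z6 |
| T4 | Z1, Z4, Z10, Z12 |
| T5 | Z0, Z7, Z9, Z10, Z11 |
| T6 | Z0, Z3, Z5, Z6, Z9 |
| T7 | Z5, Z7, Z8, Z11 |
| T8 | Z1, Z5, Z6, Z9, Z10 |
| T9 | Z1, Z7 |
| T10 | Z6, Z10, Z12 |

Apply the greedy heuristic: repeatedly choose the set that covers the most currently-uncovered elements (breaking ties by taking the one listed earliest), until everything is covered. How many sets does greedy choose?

Greedy: pick T2 (covers 6 new) → pick T5 (covers 3 new) → pick T4 (covers 2 new) → pick T6 (covers 2 new). Total picks: 4.

4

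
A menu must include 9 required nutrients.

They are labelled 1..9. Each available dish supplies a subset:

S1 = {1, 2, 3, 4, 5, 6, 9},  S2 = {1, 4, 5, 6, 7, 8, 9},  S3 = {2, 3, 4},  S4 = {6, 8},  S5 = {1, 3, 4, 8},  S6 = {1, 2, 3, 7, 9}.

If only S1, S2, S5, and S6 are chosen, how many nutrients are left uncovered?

0

Union of S1, S2, S5, S6 = {1, 2, 3, 4, 5, 6, 7, 8, 9} — that's every nutrient, so 0 are uncovered.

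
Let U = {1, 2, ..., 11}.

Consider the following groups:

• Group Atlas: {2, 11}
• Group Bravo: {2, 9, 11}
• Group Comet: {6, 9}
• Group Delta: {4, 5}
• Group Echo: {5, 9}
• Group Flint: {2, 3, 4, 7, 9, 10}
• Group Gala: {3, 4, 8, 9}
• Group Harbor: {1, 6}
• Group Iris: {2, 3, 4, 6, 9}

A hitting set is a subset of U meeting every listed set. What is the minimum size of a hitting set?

Take H = {2, 5, 6, 8}. Each listed group contains at least one of these, so H is a hitting set of size 4.
No choice of 3 elements meets every group, so 4 is the minimum.

4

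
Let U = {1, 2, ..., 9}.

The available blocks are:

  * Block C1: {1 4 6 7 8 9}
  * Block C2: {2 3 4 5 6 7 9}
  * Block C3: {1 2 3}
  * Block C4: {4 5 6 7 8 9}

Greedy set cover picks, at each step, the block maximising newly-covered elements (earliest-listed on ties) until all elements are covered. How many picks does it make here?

Greedy: pick C2 (covers 7 new) → pick C1 (covers 2 new). Total picks: 2.

2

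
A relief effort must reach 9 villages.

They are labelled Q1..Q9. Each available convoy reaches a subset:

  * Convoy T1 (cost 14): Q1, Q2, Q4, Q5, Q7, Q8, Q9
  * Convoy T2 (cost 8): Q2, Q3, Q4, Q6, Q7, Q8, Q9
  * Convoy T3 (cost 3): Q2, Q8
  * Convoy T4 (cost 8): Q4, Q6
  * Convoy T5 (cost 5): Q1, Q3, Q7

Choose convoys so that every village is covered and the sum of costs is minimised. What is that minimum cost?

22

T1, T2 together cover every village (T1 ∪ T2 = {Q1, Q2, Q3, Q4, Q5, Q6, Q7, Q8, Q9}); total cost 14 + 8 = 22.
The greedy pick T2, T5, T1 costs 27; no covering selection beats 22.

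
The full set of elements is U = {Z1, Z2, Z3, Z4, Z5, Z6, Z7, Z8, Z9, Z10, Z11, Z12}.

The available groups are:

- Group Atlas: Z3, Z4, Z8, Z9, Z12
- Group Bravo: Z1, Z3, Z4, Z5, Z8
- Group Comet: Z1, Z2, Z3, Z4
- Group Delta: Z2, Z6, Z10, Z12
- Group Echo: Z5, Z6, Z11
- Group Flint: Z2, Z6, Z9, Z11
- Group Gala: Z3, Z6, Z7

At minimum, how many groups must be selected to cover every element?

4

Bravo and Delta and Flint and Gala together: Bravo ∪ Delta ∪ Flint ∪ Gala = {Z1, Z2, Z3, Z4, Z5, Z6, Z7, Z8, Z9, Z10, Z11, Z12} — every element is covered.
Only Gala contains Z7, so Gala is forced; the remaining 9 elements need at least 3 more groups (each remaining group adds at most 4) — so at least 4 groups are needed, and 4 is optimal.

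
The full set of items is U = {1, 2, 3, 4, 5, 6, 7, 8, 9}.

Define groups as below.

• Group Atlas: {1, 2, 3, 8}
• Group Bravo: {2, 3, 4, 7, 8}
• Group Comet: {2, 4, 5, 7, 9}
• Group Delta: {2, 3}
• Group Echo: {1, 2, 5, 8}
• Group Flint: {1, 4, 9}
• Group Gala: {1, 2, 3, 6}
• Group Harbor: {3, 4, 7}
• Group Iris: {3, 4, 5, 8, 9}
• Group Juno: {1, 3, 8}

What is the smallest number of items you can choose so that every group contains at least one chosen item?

3

The 3 items {2, 3, 9} hit every group.
No choice of 2 items meets every group, so 3 is the minimum.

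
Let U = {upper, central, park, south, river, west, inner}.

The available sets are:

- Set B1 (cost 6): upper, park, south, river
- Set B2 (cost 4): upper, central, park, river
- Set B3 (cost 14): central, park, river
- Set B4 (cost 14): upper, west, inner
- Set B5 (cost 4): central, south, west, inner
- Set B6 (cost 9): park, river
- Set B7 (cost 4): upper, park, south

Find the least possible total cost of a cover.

B2, B5 together cover every point (B2 ∪ B5 = {upper, central, park, south, river, west, inner}); total cost 4 + 4 = 8.
No covering selection has total cost below 8.

8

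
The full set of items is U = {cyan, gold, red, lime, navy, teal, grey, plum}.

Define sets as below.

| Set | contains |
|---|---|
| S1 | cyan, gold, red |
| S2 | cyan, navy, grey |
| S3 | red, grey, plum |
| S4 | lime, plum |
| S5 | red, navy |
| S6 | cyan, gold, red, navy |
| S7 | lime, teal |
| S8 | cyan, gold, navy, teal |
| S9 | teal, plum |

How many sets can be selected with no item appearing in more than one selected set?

S6, S9 are pairwise disjoint (S6={cyan,gold,red,navy}; S9={teal,plum}).
Every remaining set overlaps one of these, and no 3 of the listed sets are pairwise disjoint, so 2 is the maximum.

2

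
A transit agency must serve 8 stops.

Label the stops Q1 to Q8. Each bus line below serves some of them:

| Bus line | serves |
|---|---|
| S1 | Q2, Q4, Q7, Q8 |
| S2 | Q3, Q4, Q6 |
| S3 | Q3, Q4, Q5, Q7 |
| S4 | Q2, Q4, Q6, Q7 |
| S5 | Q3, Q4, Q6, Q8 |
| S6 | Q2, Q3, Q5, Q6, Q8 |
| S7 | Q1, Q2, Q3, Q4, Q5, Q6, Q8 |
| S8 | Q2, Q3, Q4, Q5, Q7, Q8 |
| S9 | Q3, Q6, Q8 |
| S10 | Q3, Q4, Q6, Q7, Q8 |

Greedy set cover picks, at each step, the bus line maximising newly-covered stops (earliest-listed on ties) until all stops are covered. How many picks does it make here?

Greedy: pick S7 (covers 7 new) → pick S1 (covers 1 new). Total picks: 2.

2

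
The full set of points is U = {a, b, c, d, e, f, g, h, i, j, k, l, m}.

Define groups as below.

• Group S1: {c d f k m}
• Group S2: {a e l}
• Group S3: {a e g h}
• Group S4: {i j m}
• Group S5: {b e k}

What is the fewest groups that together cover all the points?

5

S1, S2, S3, S4, and S5 cover everything between them: the union {a, b, c, d, e, f, g, h, i, j, k, l, m} is all of U.
No 4 of the 5 groups cover everything (all 5 combinations miss at least one point), so 5 is optimal.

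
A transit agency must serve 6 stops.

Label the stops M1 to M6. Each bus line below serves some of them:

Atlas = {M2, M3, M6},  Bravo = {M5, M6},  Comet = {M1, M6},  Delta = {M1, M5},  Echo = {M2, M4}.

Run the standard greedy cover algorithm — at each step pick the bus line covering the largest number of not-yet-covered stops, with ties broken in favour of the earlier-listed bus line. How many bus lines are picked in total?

Greedy: pick Atlas (covers 3 new) → pick Delta (covers 2 new) → pick Echo (covers 1 new). Total picks: 3.

3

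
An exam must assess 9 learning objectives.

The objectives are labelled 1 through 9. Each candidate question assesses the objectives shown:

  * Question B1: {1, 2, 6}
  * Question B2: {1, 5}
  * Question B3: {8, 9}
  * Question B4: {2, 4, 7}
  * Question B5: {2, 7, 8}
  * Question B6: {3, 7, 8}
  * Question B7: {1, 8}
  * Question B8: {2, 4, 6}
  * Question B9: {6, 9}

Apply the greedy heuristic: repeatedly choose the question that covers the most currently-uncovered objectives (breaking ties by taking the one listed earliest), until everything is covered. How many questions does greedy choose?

5

Greedy: pick B1 (covers 3 new) → pick B6 (covers 3 new) → pick B2 (covers 1 new) → pick B3 (covers 1 new) → pick B4 (covers 1 new). Total picks: 5.
(The true minimum cover uses only 4 questions, so greedy is not optimal here.)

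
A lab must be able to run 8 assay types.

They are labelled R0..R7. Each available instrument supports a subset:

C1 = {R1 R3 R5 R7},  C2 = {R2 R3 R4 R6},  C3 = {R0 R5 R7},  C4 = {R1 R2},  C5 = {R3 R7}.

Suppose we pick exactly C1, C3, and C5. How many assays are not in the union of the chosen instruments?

3

Union of C1, C3, C5 = {R0, R1, R3, R5, R7}.
Not covered: R2, R4, R6 — 3 assays.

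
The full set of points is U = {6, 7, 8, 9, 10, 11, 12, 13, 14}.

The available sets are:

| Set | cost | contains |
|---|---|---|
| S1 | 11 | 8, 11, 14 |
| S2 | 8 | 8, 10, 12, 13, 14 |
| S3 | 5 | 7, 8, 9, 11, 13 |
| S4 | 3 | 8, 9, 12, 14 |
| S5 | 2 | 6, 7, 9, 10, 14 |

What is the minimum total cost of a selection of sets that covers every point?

S3, S4, S5 together cover every point (S3 ∪ S4 ∪ S5 = {6, 7, 8, 9, 10, 11, 12, 13, 14}); total cost 5 + 3 + 2 = 10.
No covering selection has total cost below 10.

10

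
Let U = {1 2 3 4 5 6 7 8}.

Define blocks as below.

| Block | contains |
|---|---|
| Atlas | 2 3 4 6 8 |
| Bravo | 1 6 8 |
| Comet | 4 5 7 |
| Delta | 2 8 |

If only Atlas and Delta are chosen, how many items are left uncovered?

Union of Atlas, Delta = {2, 3, 4, 6, 8}.
Not covered: 1, 5, 7 — 3 items.

3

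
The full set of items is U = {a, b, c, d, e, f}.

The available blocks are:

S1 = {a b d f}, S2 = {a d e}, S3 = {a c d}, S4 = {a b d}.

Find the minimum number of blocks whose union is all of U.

3

S1, S2, and S3 cover everything between them: the union {a, b, c, d, e, f} is all of U.
Only S3 contains c, so S3 is forced; the remaining 3 items need at least 2 more blocks (each remaining block adds at most 2) — so at least 3 blocks are needed, and 3 is optimal.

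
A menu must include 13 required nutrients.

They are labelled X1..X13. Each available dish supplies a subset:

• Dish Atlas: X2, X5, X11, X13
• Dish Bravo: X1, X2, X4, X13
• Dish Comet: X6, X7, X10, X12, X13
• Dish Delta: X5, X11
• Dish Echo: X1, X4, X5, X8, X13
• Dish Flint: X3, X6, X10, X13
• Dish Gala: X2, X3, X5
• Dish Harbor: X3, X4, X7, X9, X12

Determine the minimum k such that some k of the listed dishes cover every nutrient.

4

Atlas and Comet and Echo and Harbor together: Atlas ∪ Comet ∪ Echo ∪ Harbor = {X1, X2, X3, X4, X5, X6, X7, X8, X9, X10, X11, X12, X13} — every nutrient is covered.
No 3 of the 8 dishes cover everything (all 56 combinations miss at least one nutrient), so 4 is optimal.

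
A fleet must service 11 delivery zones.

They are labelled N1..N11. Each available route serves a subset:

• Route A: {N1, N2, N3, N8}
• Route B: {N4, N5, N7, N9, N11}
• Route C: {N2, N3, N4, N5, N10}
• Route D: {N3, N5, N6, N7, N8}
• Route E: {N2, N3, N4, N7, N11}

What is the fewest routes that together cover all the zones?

4

Take {A, B, C, D}. Their union is {N1, N2, N3, N4, N5, N6, N7, N8, N9, N10, N11}, which is all 11 zones.
No 3 of the 5 routes cover everything (all 10 combinations miss at least one zone), so 4 is optimal.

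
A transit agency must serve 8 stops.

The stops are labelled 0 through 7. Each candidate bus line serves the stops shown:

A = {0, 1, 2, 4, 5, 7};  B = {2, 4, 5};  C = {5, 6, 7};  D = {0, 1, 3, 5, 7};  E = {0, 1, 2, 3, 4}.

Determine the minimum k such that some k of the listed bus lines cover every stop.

Take {C, E}. Their union is {0, 1, 2, 3, 4, 5, 6, 7}, which is all 8 stops.
No single bus line has all 8 stops (the largest, A, has 6), so 2 is optimal.

2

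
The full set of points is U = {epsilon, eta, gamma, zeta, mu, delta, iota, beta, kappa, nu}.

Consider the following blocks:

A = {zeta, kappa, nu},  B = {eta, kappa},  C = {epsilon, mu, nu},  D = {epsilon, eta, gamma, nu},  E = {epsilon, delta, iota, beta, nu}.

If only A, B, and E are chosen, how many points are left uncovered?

2

Union of A, B, E = {epsilon, eta, zeta, delta, iota, beta, kappa, nu}.
Not covered: gamma, mu — 2 points.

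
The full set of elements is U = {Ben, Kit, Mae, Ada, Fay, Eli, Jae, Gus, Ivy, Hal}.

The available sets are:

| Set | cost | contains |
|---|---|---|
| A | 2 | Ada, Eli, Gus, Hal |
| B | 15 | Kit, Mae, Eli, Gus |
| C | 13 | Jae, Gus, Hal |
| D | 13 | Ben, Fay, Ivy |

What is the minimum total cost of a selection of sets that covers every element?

A, B, C, D together cover every element (A ∪ B ∪ C ∪ D = {Ben, Kit, Mae, Ada, Fay, Eli, Jae, Gus, Ivy, Hal}); total cost 2 + 15 + 13 + 13 = 43.
No covering selection has total cost below 43.

43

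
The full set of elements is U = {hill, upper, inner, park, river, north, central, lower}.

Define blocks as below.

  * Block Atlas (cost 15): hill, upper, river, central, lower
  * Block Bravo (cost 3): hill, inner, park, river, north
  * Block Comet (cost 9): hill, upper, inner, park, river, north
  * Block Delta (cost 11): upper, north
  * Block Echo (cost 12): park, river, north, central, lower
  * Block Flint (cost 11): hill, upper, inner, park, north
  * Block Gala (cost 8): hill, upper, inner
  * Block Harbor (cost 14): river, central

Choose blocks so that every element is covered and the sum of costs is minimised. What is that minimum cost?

18

Atlas, Bravo together cover every element (Atlas ∪ Bravo = {hill, upper, inner, park, river, north, central, lower}); total cost 15 + 3 = 18.
No covering selection has total cost below 18.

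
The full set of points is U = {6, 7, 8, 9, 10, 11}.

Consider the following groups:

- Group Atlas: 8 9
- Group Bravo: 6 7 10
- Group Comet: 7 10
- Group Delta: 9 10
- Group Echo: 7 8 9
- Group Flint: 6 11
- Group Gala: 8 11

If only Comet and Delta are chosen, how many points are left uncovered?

3

Union of Comet, Delta = {7, 9, 10}.
Not covered: 6, 8, 11 — 3 points.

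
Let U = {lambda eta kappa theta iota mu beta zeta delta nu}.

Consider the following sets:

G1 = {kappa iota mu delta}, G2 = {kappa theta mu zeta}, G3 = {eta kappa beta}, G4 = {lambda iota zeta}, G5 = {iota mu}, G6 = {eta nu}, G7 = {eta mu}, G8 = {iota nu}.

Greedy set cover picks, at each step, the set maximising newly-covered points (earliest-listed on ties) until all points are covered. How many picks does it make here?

Greedy: pick G1 (covers 4 new) → pick G2 (covers 2 new) → pick G3 (covers 2 new) → pick G4 (covers 1 new) → pick G6 (covers 1 new). Total picks: 5.

5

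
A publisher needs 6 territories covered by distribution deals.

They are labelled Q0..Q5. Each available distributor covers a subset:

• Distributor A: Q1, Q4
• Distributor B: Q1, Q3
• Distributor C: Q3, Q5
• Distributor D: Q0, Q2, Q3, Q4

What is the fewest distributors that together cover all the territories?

B and C and D together: B ∪ C ∪ D = {Q0, Q1, Q2, Q3, Q4, Q5} — every territory is covered.
Only D contains Q0, so D is forced; the remaining 2 territories need at least 2 more distributors (each remaining distributor adds at most 1) — so at least 3 distributors are needed, and 3 is optimal.

3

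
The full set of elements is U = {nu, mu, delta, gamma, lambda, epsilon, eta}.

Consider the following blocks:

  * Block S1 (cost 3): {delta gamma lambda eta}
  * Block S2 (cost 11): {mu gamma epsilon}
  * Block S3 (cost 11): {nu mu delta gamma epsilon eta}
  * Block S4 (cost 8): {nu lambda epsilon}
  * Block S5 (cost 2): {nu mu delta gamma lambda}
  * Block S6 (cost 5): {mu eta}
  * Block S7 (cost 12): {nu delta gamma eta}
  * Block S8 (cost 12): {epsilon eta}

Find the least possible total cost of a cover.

13

S3, S5 together cover every element (S3 ∪ S5 = {nu, mu, delta, gamma, lambda, epsilon, eta}); total cost 11 + 2 = 13.
No covering selection has total cost below 13.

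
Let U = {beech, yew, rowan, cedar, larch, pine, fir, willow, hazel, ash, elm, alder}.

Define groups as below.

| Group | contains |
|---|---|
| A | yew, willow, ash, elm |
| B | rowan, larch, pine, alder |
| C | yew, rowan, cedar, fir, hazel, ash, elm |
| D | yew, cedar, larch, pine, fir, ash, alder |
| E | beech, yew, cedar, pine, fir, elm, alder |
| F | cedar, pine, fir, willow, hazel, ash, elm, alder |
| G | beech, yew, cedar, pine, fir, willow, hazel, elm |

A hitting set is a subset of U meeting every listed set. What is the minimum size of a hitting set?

Take H = {pine, ash}. Each listed group contains at least one of these, so H is a hitting set of size 2.
The groups A, B are pairwise disjoint, so any hitting set needs a separate point for each — at least 2. Hence 2 is optimal.

2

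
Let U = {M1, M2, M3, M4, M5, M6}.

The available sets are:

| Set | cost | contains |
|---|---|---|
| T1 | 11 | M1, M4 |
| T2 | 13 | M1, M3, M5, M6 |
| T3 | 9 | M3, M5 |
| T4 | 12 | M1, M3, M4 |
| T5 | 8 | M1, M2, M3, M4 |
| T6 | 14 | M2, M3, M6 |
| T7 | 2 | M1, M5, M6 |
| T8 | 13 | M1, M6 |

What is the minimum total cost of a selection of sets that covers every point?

T5, T7 together cover every point (T5 ∪ T7 = {M1, M2, M3, M4, M5, M6}); total cost 8 + 2 = 10.
No covering selection has total cost below 10.

10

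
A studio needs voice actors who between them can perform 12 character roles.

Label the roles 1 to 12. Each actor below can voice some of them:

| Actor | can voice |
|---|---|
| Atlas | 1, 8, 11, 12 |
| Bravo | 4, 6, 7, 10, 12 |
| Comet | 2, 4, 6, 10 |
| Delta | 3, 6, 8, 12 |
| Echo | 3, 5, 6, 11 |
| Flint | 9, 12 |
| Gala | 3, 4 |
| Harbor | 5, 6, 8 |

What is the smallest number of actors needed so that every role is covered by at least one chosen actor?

Atlas and Bravo and Comet and Echo and Flint together: Atlas ∪ Bravo ∪ Comet ∪ Echo ∪ Flint = {1, 2, 3, 4, 5, 6, 7, 8, 9, 10, 11, 12} — every role is covered.
No 4 of the 8 actors cover everything (all 70 combinations miss at least one role), so 5 is optimal.

5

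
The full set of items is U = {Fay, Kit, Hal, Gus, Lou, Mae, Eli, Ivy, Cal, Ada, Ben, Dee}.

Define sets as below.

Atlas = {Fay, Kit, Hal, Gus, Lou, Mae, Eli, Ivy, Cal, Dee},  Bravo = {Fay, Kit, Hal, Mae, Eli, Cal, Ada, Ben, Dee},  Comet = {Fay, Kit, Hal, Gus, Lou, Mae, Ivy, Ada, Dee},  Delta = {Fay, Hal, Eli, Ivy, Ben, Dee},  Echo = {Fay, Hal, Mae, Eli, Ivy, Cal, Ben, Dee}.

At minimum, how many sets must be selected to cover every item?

Bravo and Comet cover everything between them: the union {Fay, Kit, Hal, Gus, Lou, Mae, Eli, Ivy, Cal, Ada, Ben, Dee} is all of U.
No single set has all 12 items (the largest, Atlas, has 10), so 2 is optimal.

2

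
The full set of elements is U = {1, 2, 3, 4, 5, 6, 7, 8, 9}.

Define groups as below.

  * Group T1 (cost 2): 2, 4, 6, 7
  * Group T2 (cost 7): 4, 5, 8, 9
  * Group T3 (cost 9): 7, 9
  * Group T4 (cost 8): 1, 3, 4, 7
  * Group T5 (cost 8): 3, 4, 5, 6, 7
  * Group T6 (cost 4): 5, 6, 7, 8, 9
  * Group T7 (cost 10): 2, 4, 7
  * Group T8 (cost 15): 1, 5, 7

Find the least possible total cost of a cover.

T1, T4, T6 together cover every element (T1 ∪ T4 ∪ T6 = {1, 2, 3, 4, 5, 6, 7, 8, 9}); total cost 2 + 8 + 4 = 14.
No covering selection has total cost below 14.

14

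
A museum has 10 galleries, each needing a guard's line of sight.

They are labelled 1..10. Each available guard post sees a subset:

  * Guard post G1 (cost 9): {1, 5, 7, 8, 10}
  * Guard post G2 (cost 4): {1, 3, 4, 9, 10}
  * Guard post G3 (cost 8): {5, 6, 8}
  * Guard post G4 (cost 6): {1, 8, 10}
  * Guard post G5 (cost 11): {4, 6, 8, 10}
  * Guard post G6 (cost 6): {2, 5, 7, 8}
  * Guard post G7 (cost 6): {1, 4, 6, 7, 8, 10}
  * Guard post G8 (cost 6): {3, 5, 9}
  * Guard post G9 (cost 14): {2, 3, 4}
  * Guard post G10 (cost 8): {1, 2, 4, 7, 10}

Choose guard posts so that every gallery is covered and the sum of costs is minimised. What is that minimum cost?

16

G2, G6, G7 together cover every gallery (G2 ∪ G6 ∪ G7 = {1, 2, 3, 4, 5, 6, 7, 8, 9, 10}); total cost 4 + 6 + 6 = 16.
No covering selection has total cost below 16.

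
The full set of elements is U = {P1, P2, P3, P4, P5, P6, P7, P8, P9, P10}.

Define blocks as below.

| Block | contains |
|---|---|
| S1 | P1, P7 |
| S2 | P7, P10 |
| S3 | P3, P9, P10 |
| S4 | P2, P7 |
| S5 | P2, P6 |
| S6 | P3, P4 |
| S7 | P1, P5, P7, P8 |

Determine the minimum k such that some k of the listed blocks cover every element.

S3, S5, S6, and S7 cover everything between them: the union {P1, P2, P3, P4, P5, P6, P7, P8, P9, P10} is all of U.
No 3 of the 7 blocks cover everything (all 35 combinations miss at least one element), so 4 is optimal.

4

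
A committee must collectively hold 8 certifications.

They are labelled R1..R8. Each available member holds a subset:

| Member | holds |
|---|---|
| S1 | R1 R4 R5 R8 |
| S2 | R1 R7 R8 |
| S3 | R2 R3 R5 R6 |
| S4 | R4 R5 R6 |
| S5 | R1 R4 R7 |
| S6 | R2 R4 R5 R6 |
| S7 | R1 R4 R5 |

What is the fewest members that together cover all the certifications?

3

S1 and S3 and S5 together: S1 ∪ S3 ∪ S5 = {R1, R2, R3, R4, R5, R6, R7, R8} — every certification is covered.
Only S3 contains R3, so S3 is forced; the remaining 4 certifications need at least 2 more members (each remaining member adds at most 3) — so at least 3 members are needed, and 3 is optimal.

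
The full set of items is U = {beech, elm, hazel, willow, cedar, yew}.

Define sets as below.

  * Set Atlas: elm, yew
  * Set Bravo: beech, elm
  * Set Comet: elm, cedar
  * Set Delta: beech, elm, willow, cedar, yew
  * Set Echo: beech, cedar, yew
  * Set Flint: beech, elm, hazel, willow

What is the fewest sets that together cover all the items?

2

Echo and Flint together: Echo ∪ Flint = {beech, elm, hazel, willow, cedar, yew} — every item is covered.
No single set has all 6 items (the largest, Delta, has 5), so 2 is optimal.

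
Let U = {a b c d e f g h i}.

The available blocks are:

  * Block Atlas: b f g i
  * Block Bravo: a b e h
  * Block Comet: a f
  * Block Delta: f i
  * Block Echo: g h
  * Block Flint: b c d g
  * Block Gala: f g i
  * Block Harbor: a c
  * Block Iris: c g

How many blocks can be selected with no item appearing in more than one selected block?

3

Bravo, Delta, Iris are pairwise disjoint (Bravo={a,b,e,h}; Delta={f,i}; Iris={c,g}).
Every remaining block overlaps one of these, and no 4 of the listed blocks are pairwise disjoint, so 3 is the maximum.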